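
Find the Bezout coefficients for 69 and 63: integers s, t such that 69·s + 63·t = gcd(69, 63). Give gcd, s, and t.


Euclidean algorithm on (69, 63) — divide until remainder is 0:
  69 = 1 · 63 + 6
  63 = 10 · 6 + 3
  6 = 2 · 3 + 0
gcd(69, 63) = 3.
Track Bezout coefficients alongside the remainders: start with r₀ = 69 = a·1 + b·0 (s = 1, t = 0) and r₁ = 63 = a·0 + b·1 (s = 0, t = 1); each new remainder r_{k+1} = r_{k-1} − q_k·r_k inherits s_{k+1} = s_{k-1} − q_k·s_k, t_{k+1} = t_{k-1} − q_k·t_k, so r_k = a·s_k + b·t_k at every step:
  q = 1: r = 6, s = 1 − 1·0 = 1, t = 0 − 1·1 = -1  (check: 69·1 + 63·(-1) = 6)
  q = 10: r = 3, s = 0 − 10·1 = -10, t = 1 − 10·(-1) = 11  (check: 69·(-10) + 63·11 = 3)
The row with r = 3 (the gcd) gives the Bezout coefficients s = -10, t = 11.
Result: 69 · (-10) + 63 · (11) = 3.

gcd(69, 63) = 3; s = -10, t = 11 (check: 69·(-10) + 63·11 = 3).


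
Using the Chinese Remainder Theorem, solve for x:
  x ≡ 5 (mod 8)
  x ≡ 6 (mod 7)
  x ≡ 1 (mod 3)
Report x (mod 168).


Moduli 8, 7, 3 are pairwise coprime; by CRT there is a unique solution modulo M = 8 · 7 · 3 = 168.
Solve pairwise, accumulating the modulus:
  Start with x ≡ 5 (mod 8).
  Combine with x ≡ 6 (mod 7): since gcd(8, 7) = 1, we get a unique residue mod 56.
    Write x = 5 + 8·t and substitute into x ≡ 6 (mod 7): 8·t ≡ 6 − 5 = 1 (mod 7).
    Reduce coefficients mod 7: 1·t ≡ 1 (mod 7).
    So t ≡ 1 (mod 7).
    Then x = 5 + 8·1 = 13, valid modulo lcm(8, 7) = 56: x ≡ 13 (mod 56).
  Combine with x ≡ 1 (mod 3): since gcd(56, 3) = 1, we get a unique residue mod 168.
    Write x = 13 + 56·t and substitute into x ≡ 1 (mod 3): 56·t ≡ 1 − 13 = -12 (mod 3).
    Reduce coefficients mod 3: 2·t ≡ 0 (mod 3).
    The inverse of 2 mod 3 is 2 (since 2·2 = 4 = 1·3 + 1), so t ≡ 2·0 = 0 ≡ 0 (mod 3).
    Then x = 13 + 56·0 = 13, valid modulo lcm(56, 3) = 168: x ≡ 13 (mod 168).
Verify: 13 mod 8 = 5 ✓, 13 mod 7 = 6 ✓, 13 mod 3 = 1 ✓.

x ≡ 13 (mod 168).


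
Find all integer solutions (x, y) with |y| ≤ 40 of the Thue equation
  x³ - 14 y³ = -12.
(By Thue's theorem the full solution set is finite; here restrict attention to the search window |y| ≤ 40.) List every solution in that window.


The equation is x³ - 14y³ = -12. For fixed y, x³ = 14·y³ − 12, so a solution requires the RHS to be a perfect cube.
Strategy: iterate y from -40 to 40, compute RHS = 14·y³ − 12, and check whether it is a (positive or negative) perfect cube.
Check small values of y:
  y = 0: RHS = -12 is not a perfect cube.
  y = 1: RHS = 2 is not a perfect cube.
  y = -1: RHS = -26 is not a perfect cube.
  y = 2: RHS = 100 is not a perfect cube.
  y = -2: RHS = -124 is not a perfect cube.
  y = 3: RHS = 366 is not a perfect cube.
  y = -3: RHS = -390 is not a perfect cube.
Continuing the search up to |y| = 40 finds no solutions either.
No (x, y) in the scanned range satisfies the equation.

No integer solutions with |y| ≤ 40.


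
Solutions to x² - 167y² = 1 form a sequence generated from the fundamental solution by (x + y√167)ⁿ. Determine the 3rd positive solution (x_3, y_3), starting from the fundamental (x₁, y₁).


Step 1: Find the fundamental solution (x₁, y₁) of x² - 167y² = 1.
  Expand √167 as a continued fraction. a₀ = ⌊√167⌋ = 12; iterate m_{k+1} = d_k·a_k − m_k, d_{k+1} = (167 − m_{k+1}²)/d_k, a_{k+1} = ⌊(a₀ + m_{k+1})/d_{k+1}⌋ (starting m₀ = 0, d₀ = 1), with convergents p_k = a_k·p_{k-1} + p_{k-2}, q_k = a_k·q_{k-1} + q_{k-2} (p₋₁ = 1, q₋₁ = 0):
  k = 0: a₀ = 12; p₀/q₀ = 12/1; p₀² − 167·q₀² = 144 − 167 = -23.
  k = 1: m = 12, d = 23, a = ⌊(12 + 12)/23⌋ = 1; p/q = (1·12 + 1)/(1·1 + 0) = 13/1; p² − 167·q² = 169 − 167 = 2.
  k = 2: m = 11, d = 2, a = ⌊(12 + 11)/2⌋ = 11; p/q = (11·13 + 12)/(11·1 + 1) = 155/12; p² − 167·q² = 24025 − 24048 = -23.
  k = 3: m = 11, d = 23, a = ⌊(12 + 11)/23⌋ = 1; p/q = (1·155 + 13)/(1·12 + 1) = 168/13; p² − 167·q² = 28224 − 28223 = 1.
  The first convergent with p² − 167·q² = 1 gives the fundamental solution (x₁, y₁) = (168, 13).
Step 2: Apply the recurrence (x_{n+1}, y_{n+1}) = (x₁x_n + 167y₁y_n, x₁y_n + y₁x_n) repeatedly.
  From (x_1, y_1) = (168, 13): x_2 = 168·168 + 167·13·13 = 56447; y_2 = 168·13 + 13·168 = 4368.
  From (x_2, y_2) = (56447, 4368): x_3 = 168·56447 + 167·13·4368 = 18966024; y_3 = 168·4368 + 13·56447 = 1467635.
Step 3: Verify x_3² - 167·y_3² = 359710066368576 - 359710066368575 = 1 (should be 1). ✓

(x_1, y_1) = (168, 13); (x_3, y_3) = (18966024, 1467635).


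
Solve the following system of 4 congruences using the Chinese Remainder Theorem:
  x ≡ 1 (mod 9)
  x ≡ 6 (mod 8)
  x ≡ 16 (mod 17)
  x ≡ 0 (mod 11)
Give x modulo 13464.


Product of moduli M = 9 · 8 · 17 · 11 = 13464.
Merge one congruence at a time:
  Start: x ≡ 1 (mod 9).
  Combine with x ≡ 6 (mod 8); new modulus lcm = 72.
    Write x = 1 + 9·t and substitute into x ≡ 6 (mod 8): 9·t ≡ 6 − 1 = 5 (mod 8).
    Reduce coefficients mod 8: 1·t ≡ 5 (mod 8).
    So t ≡ 5 (mod 8).
    Then x = 1 + 9·5 = 46, valid modulo lcm(9, 8) = 72: x ≡ 46 (mod 72).
  Combine with x ≡ 16 (mod 17); new modulus lcm = 1224.
    Write x = 46 + 72·t and substitute into x ≡ 16 (mod 17): 72·t ≡ 16 − 46 = -30 (mod 17).
    Reduce coefficients mod 17: 4·t ≡ 4 (mod 17).
    The inverse of 4 mod 17 is 13 (since 4·13 = 52 = 3·17 + 1), so t ≡ 13·4 = 52 ≡ 1 (mod 17).
    Then x = 46 + 72·1 = 118, valid modulo lcm(72, 17) = 1224: x ≡ 118 (mod 1224).
  Combine with x ≡ 0 (mod 11); new modulus lcm = 13464.
    Write x = 118 + 1224·t and substitute into x ≡ 0 (mod 11): 1224·t ≡ 0 − 118 = -118 (mod 11).
    Reduce coefficients mod 11: 3·t ≡ 3 (mod 11).
    The inverse of 3 mod 11 is 4 (since 3·4 = 12 = 1·11 + 1), so t ≡ 4·3 = 12 ≡ 1 (mod 11).
    Then x = 118 + 1224·1 = 1342, valid modulo lcm(1224, 11) = 13464: x ≡ 1342 (mod 13464).
Verify against each original: 1342 mod 9 = 1, 1342 mod 8 = 6, 1342 mod 17 = 16, 1342 mod 11 = 0.

x ≡ 1342 (mod 13464).


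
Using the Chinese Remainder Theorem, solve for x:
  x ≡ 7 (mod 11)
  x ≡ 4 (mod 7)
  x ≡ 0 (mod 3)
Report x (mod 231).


Moduli 11, 7, 3 are pairwise coprime; by CRT there is a unique solution modulo M = 11 · 7 · 3 = 231.
Solve pairwise, accumulating the modulus:
  Start with x ≡ 7 (mod 11).
  Combine with x ≡ 4 (mod 7): since gcd(11, 7) = 1, we get a unique residue mod 77.
    Write x = 7 + 11·t and substitute into x ≡ 4 (mod 7): 11·t ≡ 4 − 7 = -3 (mod 7).
    Reduce coefficients mod 7: 4·t ≡ 4 (mod 7).
    The inverse of 4 mod 7 is 2 (since 4·2 = 8 = 1·7 + 1), so t ≡ 2·4 = 8 ≡ 1 (mod 7).
    Then x = 7 + 11·1 = 18, valid modulo lcm(11, 7) = 77: x ≡ 18 (mod 77).
  Combine with x ≡ 0 (mod 3): since gcd(77, 3) = 1, we get a unique residue mod 231.
    Write x = 18 + 77·t and substitute into x ≡ 0 (mod 3): 77·t ≡ 0 − 18 = -18 (mod 3).
    Reduce coefficients mod 3: 2·t ≡ 0 (mod 3).
    The inverse of 2 mod 3 is 2 (since 2·2 = 4 = 1·3 + 1), so t ≡ 2·0 = 0 ≡ 0 (mod 3).
    Then x = 18 + 77·0 = 18, valid modulo lcm(77, 3) = 231: x ≡ 18 (mod 231).
Verify: 18 mod 11 = 7 ✓, 18 mod 7 = 4 ✓, 18 mod 3 = 0 ✓.

x ≡ 18 (mod 231).


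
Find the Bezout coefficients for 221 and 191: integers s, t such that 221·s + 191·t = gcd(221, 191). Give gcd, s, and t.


Euclidean algorithm on (221, 191) — divide until remainder is 0:
  221 = 1 · 191 + 30
  191 = 6 · 30 + 11
  30 = 2 · 11 + 8
  11 = 1 · 8 + 3
  8 = 2 · 3 + 2
  3 = 1 · 2 + 1
  2 = 2 · 1 + 0
gcd(221, 191) = 1.
Track Bezout coefficients alongside the remainders: start with r₀ = 221 = a·1 + b·0 (s = 1, t = 0) and r₁ = 191 = a·0 + b·1 (s = 0, t = 1); each new remainder r_{k+1} = r_{k-1} − q_k·r_k inherits s_{k+1} = s_{k-1} − q_k·s_k, t_{k+1} = t_{k-1} − q_k·t_k, so r_k = a·s_k + b·t_k at every step:
  q = 1: r = 30, s = 1 − 1·0 = 1, t = 0 − 1·1 = -1  (check: 221·1 + 191·(-1) = 30)
  q = 6: r = 11, s = 0 − 6·1 = -6, t = 1 − 6·(-1) = 7  (check: 221·(-6) + 191·7 = 11)
  q = 2: r = 8, s = 1 − 2·(-6) = 13, t = -1 − 2·7 = -15  (check: 221·13 + 191·(-15) = 8)
  q = 1: r = 3, s = -6 − 1·13 = -19, t = 7 − 1·(-15) = 22  (check: 221·(-19) + 191·22 = 3)
  q = 2: r = 2, s = 13 − 2·(-19) = 51, t = -15 − 2·22 = -59  (check: 221·51 + 191·(-59) = 2)
  q = 1: r = 1, s = -19 − 1·51 = -70, t = 22 − 1·(-59) = 81  (check: 221·(-70) + 191·81 = 1)
The row with r = 1 (the gcd) gives the Bezout coefficients s = -70, t = 81.
Result: 221 · (-70) + 191 · (81) = 1.

gcd(221, 191) = 1; s = -70, t = 81 (check: 221·(-70) + 191·81 = 1).


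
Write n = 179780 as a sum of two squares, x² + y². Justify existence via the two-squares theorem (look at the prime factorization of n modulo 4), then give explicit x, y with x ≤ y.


Step 1: Factor n = 179780 = 2^2 · 5 · 89 · 101.
Step 2: Check the mod-4 condition on each prime factor: 2 = 2 (special); 5 ≡ 1 (mod 4), exponent 1; 89 ≡ 1 (mod 4), exponent 1; 101 ≡ 1 (mod 4), exponent 1.
All primes ≡ 3 (mod 4) appear to even exponent (or don't appear), so by the two-squares theorem n IS expressible as a sum of two squares.
Step 3: Build a representation. Group n = k² · m with k = 2 and m = 5 · 89 · 101 = 44945 (a product of primes ≡ 1 (mod 4)); a representation of m scales to one of n via (k·x)² + (k·y)² = k²(x² + y²). Each prime p ≡ 1 (mod 4) is itself a sum of two squares; find a² by testing p − a² for a perfect square:
  5: 5 − 1² = 4 = 2² ⇒ 5 = 1² + 2².
  89: 89 − 1² = 88, 89 − 2² = 85, 89 − 3² = 80, 89 − 4² = 73, 89 − 5² = 64 = 8² ⇒ 89 = 5² + 8².
  101: 101 − 1² = 100 = 10² ⇒ 101 = 1² + 10².
  Combine using the Brahmagupta–Fibonacci identity (a² + b²)(c² + d²) = (ac − bd)² + (ad + bc)² = (ac + bd)² + (ad − bc)²:
  5 · 89 = 445: from (1² + 2²)(5² + 8²), take (1·5 − 2·8, 1·8 + 2·5) = (5 − 16, 8 + 10) = (-11, 18); dropping signs (only squares matter) gives (11, 18); check 11² + 18² = 121 + 324 = 445 ✓.
  445 · 101 = 44945: from (11² + 18²)(1² + 10²), take (11·1 − 18·10, 11·10 + 18·1) = (11 − 180, 110 + 18) = (-169, 128); dropping signs (only squares matter) gives (169, 128); check 169² + 128² = 28561 + 16384 = 44945 ✓.
  Scale by k = 2: (2·169, 2·128) = (338, 256).
Step 4: Order so x ≤ y and verify: 256² + 338² = 65536 + 114244 = 179780 = n. ✓

n = 179780 = 256² + 338² (one valid representation with x ≤ y).


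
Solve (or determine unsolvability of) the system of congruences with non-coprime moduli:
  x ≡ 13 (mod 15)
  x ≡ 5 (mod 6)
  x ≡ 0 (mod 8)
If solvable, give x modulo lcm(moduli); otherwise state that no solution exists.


Moduli 15, 6, 8 are not pairwise coprime, so CRT works modulo lcm(m_i) when all pairwise compatibility conditions hold.
Pairwise compatibility: gcd(m_i, m_j) must divide a_i - a_j for every pair.
Merge one congruence at a time:
  Start: x ≡ 13 (mod 15).
  Combine with x ≡ 5 (mod 6): gcd(15, 6) = 3, and 5 - 13 = -8 is NOT divisible by 3.
    ⇒ system is inconsistent (no integer solution).

No solution (the system is inconsistent).


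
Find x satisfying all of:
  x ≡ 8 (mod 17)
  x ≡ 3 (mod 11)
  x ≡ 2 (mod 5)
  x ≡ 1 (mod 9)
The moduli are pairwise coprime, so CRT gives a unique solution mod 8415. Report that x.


Product of moduli M = 17 · 11 · 5 · 9 = 8415.
Merge one congruence at a time:
  Start: x ≡ 8 (mod 17).
  Combine with x ≡ 3 (mod 11); new modulus lcm = 187.
    Write x = 8 + 17·t and substitute into x ≡ 3 (mod 11): 17·t ≡ 3 − 8 = -5 (mod 11).
    Reduce coefficients mod 11: 6·t ≡ 6 (mod 11).
    The inverse of 6 mod 11 is 2 (since 6·2 = 12 = 1·11 + 1), so t ≡ 2·6 = 12 ≡ 1 (mod 11).
    Then x = 8 + 17·1 = 25, valid modulo lcm(17, 11) = 187: x ≡ 25 (mod 187).
  Combine with x ≡ 2 (mod 5); new modulus lcm = 935.
    Write x = 25 + 187·t and substitute into x ≡ 2 (mod 5): 187·t ≡ 2 − 25 = -23 (mod 5).
    Reduce coefficients mod 5: 2·t ≡ 2 (mod 5).
    The inverse of 2 mod 5 is 3 (since 2·3 = 6 = 1·5 + 1), so t ≡ 3·2 = 6 ≡ 1 (mod 5).
    Then x = 25 + 187·1 = 212, valid modulo lcm(187, 5) = 935: x ≡ 212 (mod 935).
  Combine with x ≡ 1 (mod 9); new modulus lcm = 8415.
    Write x = 212 + 935·t and substitute into x ≡ 1 (mod 9): 935·t ≡ 1 − 212 = -211 (mod 9).
    Reduce coefficients mod 9: 8·t ≡ 5 (mod 9).
    The inverse of 8 mod 9 is 8 (since 8·8 = 64 = 7·9 + 1), so t ≡ 8·5 = 40 ≡ 4 (mod 9).
    Then x = 212 + 935·4 = 3952, valid modulo lcm(935, 9) = 8415: x ≡ 3952 (mod 8415).
Verify against each original: 3952 mod 17 = 8, 3952 mod 11 = 3, 3952 mod 5 = 2, 3952 mod 9 = 1.

x ≡ 3952 (mod 8415).


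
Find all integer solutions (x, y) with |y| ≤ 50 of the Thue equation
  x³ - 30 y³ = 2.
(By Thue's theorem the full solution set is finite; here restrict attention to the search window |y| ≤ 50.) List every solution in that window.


The equation is x³ - 30y³ = 2. For fixed y, x³ = 30·y³ + 2, so a solution requires the RHS to be a perfect cube.
Strategy: iterate y from -50 to 50, compute RHS = 30·y³ + 2, and check whether it is a (positive or negative) perfect cube.
Check small values of y:
  y = 0: RHS = 2 is not a perfect cube.
  y = 1: RHS = 32 is not a perfect cube.
  y = -1: RHS = -28 is not a perfect cube.
  y = 2: RHS = 242 is not a perfect cube.
  y = -2: RHS = -238 is not a perfect cube.
  y = 3: RHS = 812 is not a perfect cube.
  y = -3: RHS = -808 is not a perfect cube.
Continuing the search up to |y| = 50 finds no solutions either.
No (x, y) in the scanned range satisfies the equation.

No integer solutions with |y| ≤ 50.


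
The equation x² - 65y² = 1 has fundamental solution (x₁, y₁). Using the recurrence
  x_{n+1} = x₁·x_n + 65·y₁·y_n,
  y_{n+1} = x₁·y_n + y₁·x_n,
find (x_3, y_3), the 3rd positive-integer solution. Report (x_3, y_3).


Step 1: Find the fundamental solution (x₁, y₁) of x² - 65y² = 1.
  Expand √65 as a continued fraction. a₀ = ⌊√65⌋ = 8; iterate m_{k+1} = d_k·a_k − m_k, d_{k+1} = (65 − m_{k+1}²)/d_k, a_{k+1} = ⌊(a₀ + m_{k+1})/d_{k+1}⌋ (starting m₀ = 0, d₀ = 1), with convergents p_k = a_k·p_{k-1} + p_{k-2}, q_k = a_k·q_{k-1} + q_{k-2} (p₋₁ = 1, q₋₁ = 0):
  k = 0: a₀ = 8; p₀/q₀ = 8/1; p₀² − 65·q₀² = 64 − 65 = -1.
  k = 1: m = 8, d = 1, a = ⌊(8 + 8)/1⌋ = 16; p/q = (16·8 + 1)/(16·1 + 0) = 129/16; p² − 65·q² = 16641 − 16640 = 1.
  The first convergent with p² − 65·q² = 1 gives the fundamental solution (x₁, y₁) = (129, 16).
Step 2: Apply the recurrence (x_{n+1}, y_{n+1}) = (x₁x_n + 65y₁y_n, x₁y_n + y₁x_n) repeatedly.
  From (x_1, y_1) = (129, 16): x_2 = 129·129 + 65·16·16 = 33281; y_2 = 129·16 + 16·129 = 4128.
  From (x_2, y_2) = (33281, 4128): x_3 = 129·33281 + 65·16·4128 = 8586369; y_3 = 129·4128 + 16·33281 = 1065008.
Step 3: Verify x_3² - 65·y_3² = 73725732604161 - 73725732604160 = 1 (should be 1). ✓

(x_1, y_1) = (129, 16); (x_3, y_3) = (8586369, 1065008).


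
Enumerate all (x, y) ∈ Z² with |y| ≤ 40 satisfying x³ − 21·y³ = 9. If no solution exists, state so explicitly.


The equation is x³ - 21y³ = 9. For fixed y, x³ = 21·y³ + 9, so a solution requires the RHS to be a perfect cube.
Strategy: iterate y from -40 to 40, compute RHS = 21·y³ + 9, and check whether it is a (positive or negative) perfect cube.
Check small values of y:
  y = 0: RHS = 9 is not a perfect cube.
  y = 1: RHS = 30 is not a perfect cube.
  y = -1: RHS = -12 is not a perfect cube.
  y = 2: RHS = 177 is not a perfect cube.
  y = -2: RHS = -159 is not a perfect cube.
  y = 3: RHS = 576 is not a perfect cube.
  y = -3: RHS = -558 is not a perfect cube.
Continuing the search up to |y| = 40 finds no solutions either.
No (x, y) in the scanned range satisfies the equation.

No integer solutions with |y| ≤ 40.


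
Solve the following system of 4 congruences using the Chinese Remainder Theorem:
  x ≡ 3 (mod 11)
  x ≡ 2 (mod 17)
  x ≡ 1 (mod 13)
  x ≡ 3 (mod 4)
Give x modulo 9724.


Product of moduli M = 11 · 17 · 13 · 4 = 9724.
Merge one congruence at a time:
  Start: x ≡ 3 (mod 11).
  Combine with x ≡ 2 (mod 17); new modulus lcm = 187.
    Write x = 3 + 11·t and substitute into x ≡ 2 (mod 17): 11·t ≡ 2 − 3 = -1 (mod 17).
    Reduce coefficients mod 17: 11·t ≡ 16 (mod 17).
    The inverse of 11 mod 17 is 14 (since 11·14 = 154 = 9·17 + 1), so t ≡ 14·16 = 224 ≡ 3 (mod 17).
    Then x = 3 + 11·3 = 36, valid modulo lcm(11, 17) = 187: x ≡ 36 (mod 187).
  Combine with x ≡ 1 (mod 13); new modulus lcm = 2431.
    Write x = 36 + 187·t and substitute into x ≡ 1 (mod 13): 187·t ≡ 1 − 36 = -35 (mod 13).
    Reduce coefficients mod 13: 5·t ≡ 4 (mod 13).
    The inverse of 5 mod 13 is 8 (since 5·8 = 40 = 3·13 + 1), so t ≡ 8·4 = 32 ≡ 6 (mod 13).
    Then x = 36 + 187·6 = 1158, valid modulo lcm(187, 13) = 2431: x ≡ 1158 (mod 2431).
  Combine with x ≡ 3 (mod 4); new modulus lcm = 9724.
    Write x = 1158 + 2431·t and substitute into x ≡ 3 (mod 4): 2431·t ≡ 3 − 1158 = -1155 (mod 4).
    Reduce coefficients mod 4: 3·t ≡ 1 (mod 4).
    The inverse of 3 mod 4 is 3 (since 3·3 = 9 = 2·4 + 1), so t ≡ 3·1 = 3 ≡ 3 (mod 4).
    Then x = 1158 + 2431·3 = 8451, valid modulo lcm(2431, 4) = 9724: x ≡ 8451 (mod 9724).
Verify against each original: 8451 mod 11 = 3, 8451 mod 17 = 2, 8451 mod 13 = 1, 8451 mod 4 = 3.

x ≡ 8451 (mod 9724).


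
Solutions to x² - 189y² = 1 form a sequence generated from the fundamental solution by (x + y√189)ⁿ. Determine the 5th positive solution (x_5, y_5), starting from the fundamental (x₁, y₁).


Step 1: Find the fundamental solution (x₁, y₁) of x² - 189y² = 1.
  Expand √189 as a continued fraction. a₀ = ⌊√189⌋ = 13; iterate m_{k+1} = d_k·a_k − m_k, d_{k+1} = (189 − m_{k+1}²)/d_k, a_{k+1} = ⌊(a₀ + m_{k+1})/d_{k+1}⌋ (starting m₀ = 0, d₀ = 1), with convergents p_k = a_k·p_{k-1} + p_{k-2}, q_k = a_k·q_{k-1} + q_{k-2} (p₋₁ = 1, q₋₁ = 0):
  k = 0: a₀ = 13; p₀/q₀ = 13/1; p₀² − 189·q₀² = 169 − 189 = -20.
  k = 1: m = 13, d = 20, a = ⌊(13 + 13)/20⌋ = 1; p/q = (1·13 + 1)/(1·1 + 0) = 14/1; p² − 189·q² = 196 − 189 = 7.
  k = 2: m = 7, d = 7, a = ⌊(13 + 7)/7⌋ = 2; p/q = (2·14 + 13)/(2·1 + 1) = 41/3; p² − 189·q² = 1681 − 1701 = -20.
  k = 3: m = 7, d = 20, a = ⌊(13 + 7)/20⌋ = 1; p/q = (1·41 + 14)/(1·3 + 1) = 55/4; p² − 189·q² = 3025 − 3024 = 1.
  The first convergent with p² − 189·q² = 1 gives the fundamental solution (x₁, y₁) = (55, 4).
Step 2: Apply the recurrence (x_{n+1}, y_{n+1}) = (x₁x_n + 189y₁y_n, x₁y_n + y₁x_n) repeatedly.
  From (x_1, y_1) = (55, 4): x_2 = 55·55 + 189·4·4 = 6049; y_2 = 55·4 + 4·55 = 440.
  From (x_2, y_2) = (6049, 440): x_3 = 55·6049 + 189·4·440 = 665335; y_3 = 55·440 + 4·6049 = 48396.
  From (x_3, y_3) = (665335, 48396): x_4 = 55·665335 + 189·4·48396 = 73180801; y_4 = 55·48396 + 4·665335 = 5323120.
  From (x_4, y_4) = (73180801, 5323120): x_5 = 55·73180801 + 189·4·5323120 = 8049222775; y_5 = 55·5323120 + 4·73180801 = 585494804.
Step 3: Verify x_5² - 189·y_5² = 64789987281578700625 - 64789987281578700624 = 1 (should be 1). ✓

(x_1, y_1) = (55, 4); (x_5, y_5) = (8049222775, 585494804).


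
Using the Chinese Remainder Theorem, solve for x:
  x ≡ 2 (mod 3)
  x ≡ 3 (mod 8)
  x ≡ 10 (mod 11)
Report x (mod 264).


Moduli 3, 8, 11 are pairwise coprime; by CRT there is a unique solution modulo M = 3 · 8 · 11 = 264.
Solve pairwise, accumulating the modulus:
  Start with x ≡ 2 (mod 3).
  Combine with x ≡ 3 (mod 8): since gcd(3, 8) = 1, we get a unique residue mod 24.
    Write x = 2 + 3·t and substitute into x ≡ 3 (mod 8): 3·t ≡ 3 − 2 = 1 (mod 8).
    The inverse of 3 mod 8 is 3 (since 3·3 = 9 = 1·8 + 1), so t ≡ 3·1 = 3 ≡ 3 (mod 8).
    Then x = 2 + 3·3 = 11, valid modulo lcm(3, 8) = 24: x ≡ 11 (mod 24).
  Combine with x ≡ 10 (mod 11): since gcd(24, 11) = 1, we get a unique residue mod 264.
    Write x = 11 + 24·t and substitute into x ≡ 10 (mod 11): 24·t ≡ 10 − 11 = -1 (mod 11).
    Reduce coefficients mod 11: 2·t ≡ 10 (mod 11).
    The inverse of 2 mod 11 is 6 (since 2·6 = 12 = 1·11 + 1), so t ≡ 6·10 = 60 ≡ 5 (mod 11).
    Then x = 11 + 24·5 = 131, valid modulo lcm(24, 11) = 264: x ≡ 131 (mod 264).
Verify: 131 mod 3 = 2 ✓, 131 mod 8 = 3 ✓, 131 mod 11 = 10 ✓.

x ≡ 131 (mod 264).


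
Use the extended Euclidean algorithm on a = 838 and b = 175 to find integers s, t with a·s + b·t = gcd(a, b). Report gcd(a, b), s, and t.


Euclidean algorithm on (838, 175) — divide until remainder is 0:
  838 = 4 · 175 + 138
  175 = 1 · 138 + 37
  138 = 3 · 37 + 27
  37 = 1 · 27 + 10
  27 = 2 · 10 + 7
  10 = 1 · 7 + 3
  7 = 2 · 3 + 1
  3 = 3 · 1 + 0
gcd(838, 175) = 1.
Track Bezout coefficients alongside the remainders: start with r₀ = 838 = a·1 + b·0 (s = 1, t = 0) and r₁ = 175 = a·0 + b·1 (s = 0, t = 1); each new remainder r_{k+1} = r_{k-1} − q_k·r_k inherits s_{k+1} = s_{k-1} − q_k·s_k, t_{k+1} = t_{k-1} − q_k·t_k, so r_k = a·s_k + b·t_k at every step:
  q = 4: r = 138, s = 1 − 4·0 = 1, t = 0 − 4·1 = -4  (check: 838·1 + 175·(-4) = 138)
  q = 1: r = 37, s = 0 − 1·1 = -1, t = 1 − 1·(-4) = 5  (check: 838·(-1) + 175·5 = 37)
  q = 3: r = 27, s = 1 − 3·(-1) = 4, t = -4 − 3·5 = -19  (check: 838·4 + 175·(-19) = 27)
  q = 1: r = 10, s = -1 − 1·4 = -5, t = 5 − 1·(-19) = 24  (check: 838·(-5) + 175·24 = 10)
  q = 2: r = 7, s = 4 − 2·(-5) = 14, t = -19 − 2·24 = -67  (check: 838·14 + 175·(-67) = 7)
  q = 1: r = 3, s = -5 − 1·14 = -19, t = 24 − 1·(-67) = 91  (check: 838·(-19) + 175·91 = 3)
  q = 2: r = 1, s = 14 − 2·(-19) = 52, t = -67 − 2·91 = -249  (check: 838·52 + 175·(-249) = 1)
The row with r = 1 (the gcd) gives the Bezout coefficients s = 52, t = -249.
Result: 838 · (52) + 175 · (-249) = 1.

gcd(838, 175) = 1; s = 52, t = -249 (check: 838·52 + 175·(-249) = 1).


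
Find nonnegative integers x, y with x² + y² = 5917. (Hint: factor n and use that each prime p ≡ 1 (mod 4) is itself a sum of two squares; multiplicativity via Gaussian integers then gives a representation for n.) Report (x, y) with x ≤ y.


Step 1: Factor n = 5917 = 61 · 97.
Step 2: Check the mod-4 condition on each prime factor: 61 ≡ 1 (mod 4), exponent 1; 97 ≡ 1 (mod 4), exponent 1.
All primes ≡ 3 (mod 4) appear to even exponent (or don't appear), so by the two-squares theorem n IS expressible as a sum of two squares.
Step 3: Build a representation. Here n = 61 · 97 is a product of primes ≡ 1 (mod 4). Each prime p ≡ 1 (mod 4) is itself a sum of two squares; find a² by testing p − a² for a perfect square:
  61: 61 − 1² = 60, 61 − 2² = 57, 61 − 3² = 52, 61 − 4² = 45, 61 − 5² = 36 = 6² ⇒ 61 = 5² + 6².
  97: 97 − 1² = 96, 97 − 2² = 93, 97 − 3² = 88, 97 − 4² = 81 = 9² ⇒ 97 = 4² + 9².
  Combine using the Brahmagupta–Fibonacci identity (a² + b²)(c² + d²) = (ac − bd)² + (ad + bc)² = (ac + bd)² + (ad − bc)²:
  61 · 97 = 5917: from (5² + 6²)(4² + 9²), take (5·4 − 6·9, 5·9 + 6·4) = (20 − 54, 45 + 24) = (-34, 69); dropping signs (only squares matter) gives (34, 69); check 34² + 69² = 1156 + 4761 = 5917 ✓.
Step 4: Order so x ≤ y and verify: 34² + 69² = 1156 + 4761 = 5917 = n. ✓

n = 5917 = 34² + 69² (one valid representation with x ≤ y).


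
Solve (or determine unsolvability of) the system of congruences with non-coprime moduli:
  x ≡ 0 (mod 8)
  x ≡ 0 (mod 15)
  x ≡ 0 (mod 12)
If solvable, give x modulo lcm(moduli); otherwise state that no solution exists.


Moduli 8, 15, 12 are not pairwise coprime, so CRT works modulo lcm(m_i) when all pairwise compatibility conditions hold.
Pairwise compatibility: gcd(m_i, m_j) must divide a_i - a_j for every pair.
Merge one congruence at a time:
  Start: x ≡ 0 (mod 8).
  Combine with x ≡ 0 (mod 15): gcd(8, 15) = 1; 0 - 0 = 0, which IS divisible by 1, so compatible.
    Write x = 0 + 8·t and substitute into x ≡ 0 (mod 15): 8·t ≡ 0 − 0 = 0 (mod 15).
    The inverse of 8 mod 15 is 2 (since 8·2 = 16 = 1·15 + 1), so t ≡ 2·0 = 0 ≡ 0 (mod 15).
    Then x = 0 + 8·0 = 0, valid modulo lcm(8, 15) = 120: x ≡ 0 (mod 120).
  Combine with x ≡ 0 (mod 12): gcd(120, 12) = 12; 0 - 0 = 0, which IS divisible by 12, so compatible.
    Write x = 0 + 120·t and substitute into x ≡ 0 (mod 12): 120·t ≡ 0 − 0 = 0 (mod 12).
    Divide the congruence (and modulus) by g = 12: 10·t ≡ 0 (mod 1).
    Modulo 1 every t works; take t = 0.
    Then x = 0 + 120·0 = 0, valid modulo lcm(120, 12) = 120: x ≡ 0 (mod 120).
Verify: 0 mod 8 = 0, 0 mod 15 = 0, 0 mod 12 = 0.

x ≡ 0 (mod 120).


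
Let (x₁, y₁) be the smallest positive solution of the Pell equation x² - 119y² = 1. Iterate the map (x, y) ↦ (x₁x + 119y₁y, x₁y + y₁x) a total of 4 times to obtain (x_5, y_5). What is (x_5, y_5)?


Step 1: Find the fundamental solution (x₁, y₁) of x² - 119y² = 1.
  Expand √119 as a continued fraction. a₀ = ⌊√119⌋ = 10; iterate m_{k+1} = d_k·a_k − m_k, d_{k+1} = (119 − m_{k+1}²)/d_k, a_{k+1} = ⌊(a₀ + m_{k+1})/d_{k+1}⌋ (starting m₀ = 0, d₀ = 1), with convergents p_k = a_k·p_{k-1} + p_{k-2}, q_k = a_k·q_{k-1} + q_{k-2} (p₋₁ = 1, q₋₁ = 0):
  k = 0: a₀ = 10; p₀/q₀ = 10/1; p₀² − 119·q₀² = 100 − 119 = -19.
  k = 1: m = 10, d = 19, a = ⌊(10 + 10)/19⌋ = 1; p/q = (1·10 + 1)/(1·1 + 0) = 11/1; p² − 119·q² = 121 − 119 = 2.
  k = 2: m = 9, d = 2, a = ⌊(10 + 9)/2⌋ = 9; p/q = (9·11 + 10)/(9·1 + 1) = 109/10; p² − 119·q² = 11881 − 11900 = -19.
  k = 3: m = 9, d = 19, a = ⌊(10 + 9)/19⌋ = 1; p/q = (1·109 + 11)/(1·10 + 1) = 120/11; p² − 119·q² = 14400 − 14399 = 1.
  The first convergent with p² − 119·q² = 1 gives the fundamental solution (x₁, y₁) = (120, 11).
Step 2: Apply the recurrence (x_{n+1}, y_{n+1}) = (x₁x_n + 119y₁y_n, x₁y_n + y₁x_n) repeatedly.
  From (x_1, y_1) = (120, 11): x_2 = 120·120 + 119·11·11 = 28799; y_2 = 120·11 + 11·120 = 2640.
  From (x_2, y_2) = (28799, 2640): x_3 = 120·28799 + 119·11·2640 = 6911640; y_3 = 120·2640 + 11·28799 = 633589.
  From (x_3, y_3) = (6911640, 633589): x_4 = 120·6911640 + 119·11·633589 = 1658764801; y_4 = 120·633589 + 11·6911640 = 152058720.
  From (x_4, y_4) = (1658764801, 152058720): x_5 = 120·1658764801 + 119·11·152058720 = 398096640600; y_5 = 120·152058720 + 11·1658764801 = 36493459211.
Step 3: Verify x_5² - 119·y_5² = 158480935257005568360000 - 158480935257005568359999 = 1 (should be 1). ✓

(x_1, y_1) = (120, 11); (x_5, y_5) = (398096640600, 36493459211).


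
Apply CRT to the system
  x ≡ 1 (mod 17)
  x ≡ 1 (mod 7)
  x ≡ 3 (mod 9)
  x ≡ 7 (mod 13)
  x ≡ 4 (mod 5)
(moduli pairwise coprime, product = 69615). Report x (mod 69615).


Product of moduli M = 17 · 7 · 9 · 13 · 5 = 69615.
Merge one congruence at a time:
  Start: x ≡ 1 (mod 17).
  Combine with x ≡ 1 (mod 7); new modulus lcm = 119.
    Write x = 1 + 17·t and substitute into x ≡ 1 (mod 7): 17·t ≡ 1 − 1 = 0 (mod 7).
    Reduce coefficients mod 7: 3·t ≡ 0 (mod 7).
    The inverse of 3 mod 7 is 5 (since 3·5 = 15 = 2·7 + 1), so t ≡ 5·0 = 0 ≡ 0 (mod 7).
    Then x = 1 + 17·0 = 1, valid modulo lcm(17, 7) = 119: x ≡ 1 (mod 119).
  Combine with x ≡ 3 (mod 9); new modulus lcm = 1071.
    Write x = 1 + 119·t and substitute into x ≡ 3 (mod 9): 119·t ≡ 3 − 1 = 2 (mod 9).
    Reduce coefficients mod 9: 2·t ≡ 2 (mod 9).
    The inverse of 2 mod 9 is 5 (since 2·5 = 10 = 1·9 + 1), so t ≡ 5·2 = 10 ≡ 1 (mod 9).
    Then x = 1 + 119·1 = 120, valid modulo lcm(119, 9) = 1071: x ≡ 120 (mod 1071).
  Combine with x ≡ 7 (mod 13); new modulus lcm = 13923.
    Write x = 120 + 1071·t and substitute into x ≡ 7 (mod 13): 1071·t ≡ 7 − 120 = -113 (mod 13).
    Reduce coefficients mod 13: 5·t ≡ 4 (mod 13).
    The inverse of 5 mod 13 is 8 (since 5·8 = 40 = 3·13 + 1), so t ≡ 8·4 = 32 ≡ 6 (mod 13).
    Then x = 120 + 1071·6 = 6546, valid modulo lcm(1071, 13) = 13923: x ≡ 6546 (mod 13923).
  Combine with x ≡ 4 (mod 5); new modulus lcm = 69615.
    Write x = 6546 + 13923·t and substitute into x ≡ 4 (mod 5): 13923·t ≡ 4 − 6546 = -6542 (mod 5).
    Reduce coefficients mod 5: 3·t ≡ 3 (mod 5).
    The inverse of 3 mod 5 is 2 (since 3·2 = 6 = 1·5 + 1), so t ≡ 2·3 = 6 ≡ 1 (mod 5).
    Then x = 6546 + 13923·1 = 20469, valid modulo lcm(13923, 5) = 69615: x ≡ 20469 (mod 69615).
Verify against each original: 20469 mod 17 = 1, 20469 mod 7 = 1, 20469 mod 9 = 3, 20469 mod 13 = 7, 20469 mod 5 = 4.

x ≡ 20469 (mod 69615).


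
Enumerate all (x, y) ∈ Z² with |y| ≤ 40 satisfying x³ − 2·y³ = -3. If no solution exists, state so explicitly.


The equation is x³ - 2y³ = -3. For fixed y, x³ = 2·y³ − 3, so a solution requires the RHS to be a perfect cube.
Strategy: iterate y from -40 to 40, compute RHS = 2·y³ − 3, and check whether it is a (positive or negative) perfect cube.
Check small values of y:
  y = 0: RHS = -3 is not a perfect cube.
  y = 1: RHS = -1 = (-1)³ ⇒ x = -1 works.
  y = -1: RHS = -5 is not a perfect cube.
  y = 2: RHS = 13 is not a perfect cube.
  y = -2: RHS = -19 is not a perfect cube.
  y = 3: RHS = 51 is not a perfect cube.
  y = -3: RHS = -57 is not a perfect cube.
Continuing, at y = 4: RHS = 125 = (5)³ ⇒ x = 5 works.
Searching the remaining y in |y| ≤ 40 finds no further solutions.
Collected solutions: (-1, 1), (5, 4).

Solutions (with |y| ≤ 40): (-1, 1), (5, 4).


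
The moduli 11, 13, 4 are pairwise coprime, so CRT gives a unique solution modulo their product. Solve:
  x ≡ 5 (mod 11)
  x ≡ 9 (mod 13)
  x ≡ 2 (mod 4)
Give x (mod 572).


Moduli 11, 13, 4 are pairwise coprime; by CRT there is a unique solution modulo M = 11 · 13 · 4 = 572.
Solve pairwise, accumulating the modulus:
  Start with x ≡ 5 (mod 11).
  Combine with x ≡ 9 (mod 13): since gcd(11, 13) = 1, we get a unique residue mod 143.
    Write x = 5 + 11·t and substitute into x ≡ 9 (mod 13): 11·t ≡ 9 − 5 = 4 (mod 13).
    The inverse of 11 mod 13 is 6 (since 11·6 = 66 = 5·13 + 1), so t ≡ 6·4 = 24 ≡ 11 (mod 13).
    Then x = 5 + 11·11 = 126, valid modulo lcm(11, 13) = 143: x ≡ 126 (mod 143).
  Combine with x ≡ 2 (mod 4): since gcd(143, 4) = 1, we get a unique residue mod 572.
    Write x = 126 + 143·t and substitute into x ≡ 2 (mod 4): 143·t ≡ 2 − 126 = -124 (mod 4).
    Reduce coefficients mod 4: 3·t ≡ 0 (mod 4).
    The inverse of 3 mod 4 is 3 (since 3·3 = 9 = 2·4 + 1), so t ≡ 3·0 = 0 ≡ 0 (mod 4).
    Then x = 126 + 143·0 = 126, valid modulo lcm(143, 4) = 572: x ≡ 126 (mod 572).
Verify: 126 mod 11 = 5 ✓, 126 mod 13 = 9 ✓, 126 mod 4 = 2 ✓.

x ≡ 126 (mod 572).


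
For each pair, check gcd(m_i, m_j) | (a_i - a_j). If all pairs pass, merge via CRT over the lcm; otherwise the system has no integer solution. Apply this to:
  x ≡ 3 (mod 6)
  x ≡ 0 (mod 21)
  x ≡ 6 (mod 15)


Moduli 6, 21, 15 are not pairwise coprime, so CRT works modulo lcm(m_i) when all pairwise compatibility conditions hold.
Pairwise compatibility: gcd(m_i, m_j) must divide a_i - a_j for every pair.
Merge one congruence at a time:
  Start: x ≡ 3 (mod 6).
  Combine with x ≡ 0 (mod 21): gcd(6, 21) = 3; 0 - 3 = -3, which IS divisible by 3, so compatible.
    Write x = 3 + 6·t and substitute into x ≡ 0 (mod 21): 6·t ≡ 0 − 3 = -3 (mod 21).
    Divide the congruence (and modulus) by g = 3: 2·t ≡ -1 (mod 7).
    Reduce coefficients mod 7: 2·t ≡ 6 (mod 7).
    The inverse of 2 mod 7 is 4 (since 2·4 = 8 = 1·7 + 1), so t ≡ 4·6 = 24 ≡ 3 (mod 7).
    Then x = 3 + 6·3 = 21, valid modulo lcm(6, 21) = 42: x ≡ 21 (mod 42).
  Combine with x ≡ 6 (mod 15): gcd(42, 15) = 3; 6 - 21 = -15, which IS divisible by 3, so compatible.
    Write x = 21 + 42·t and substitute into x ≡ 6 (mod 15): 42·t ≡ 6 − 21 = -15 (mod 15).
    Divide the congruence (and modulus) by g = 3: 14·t ≡ -5 (mod 5).
    Reduce coefficients mod 5: 4·t ≡ 0 (mod 5).
    The inverse of 4 mod 5 is 4 (since 4·4 = 16 = 3·5 + 1), so t ≡ 4·0 = 0 ≡ 0 (mod 5).
    Then x = 21 + 42·0 = 21, valid modulo lcm(42, 15) = 210: x ≡ 21 (mod 210).
Verify: 21 mod 6 = 3, 21 mod 21 = 0, 21 mod 15 = 6.

x ≡ 21 (mod 210).


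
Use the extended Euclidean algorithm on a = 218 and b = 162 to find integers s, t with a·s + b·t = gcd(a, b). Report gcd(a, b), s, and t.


Euclidean algorithm on (218, 162) — divide until remainder is 0:
  218 = 1 · 162 + 56
  162 = 2 · 56 + 50
  56 = 1 · 50 + 6
  50 = 8 · 6 + 2
  6 = 3 · 2 + 0
gcd(218, 162) = 2.
Track Bezout coefficients alongside the remainders: start with r₀ = 218 = a·1 + b·0 (s = 1, t = 0) and r₁ = 162 = a·0 + b·1 (s = 0, t = 1); each new remainder r_{k+1} = r_{k-1} − q_k·r_k inherits s_{k+1} = s_{k-1} − q_k·s_k, t_{k+1} = t_{k-1} − q_k·t_k, so r_k = a·s_k + b·t_k at every step:
  q = 1: r = 56, s = 1 − 1·0 = 1, t = 0 − 1·1 = -1  (check: 218·1 + 162·(-1) = 56)
  q = 2: r = 50, s = 0 − 2·1 = -2, t = 1 − 2·(-1) = 3  (check: 218·(-2) + 162·3 = 50)
  q = 1: r = 6, s = 1 − 1·(-2) = 3, t = -1 − 1·3 = -4  (check: 218·3 + 162·(-4) = 6)
  q = 8: r = 2, s = -2 − 8·3 = -26, t = 3 − 8·(-4) = 35  (check: 218·(-26) + 162·35 = 2)
The row with r = 2 (the gcd) gives the Bezout coefficients s = -26, t = 35.
Result: 218 · (-26) + 162 · (35) = 2.

gcd(218, 162) = 2; s = -26, t = 35 (check: 218·(-26) + 162·35 = 2).


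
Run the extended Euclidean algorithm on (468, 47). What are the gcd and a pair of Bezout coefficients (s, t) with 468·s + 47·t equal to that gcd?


Euclidean algorithm on (468, 47) — divide until remainder is 0:
  468 = 9 · 47 + 45
  47 = 1 · 45 + 2
  45 = 22 · 2 + 1
  2 = 2 · 1 + 0
gcd(468, 47) = 1.
Track Bezout coefficients alongside the remainders: start with r₀ = 468 = a·1 + b·0 (s = 1, t = 0) and r₁ = 47 = a·0 + b·1 (s = 0, t = 1); each new remainder r_{k+1} = r_{k-1} − q_k·r_k inherits s_{k+1} = s_{k-1} − q_k·s_k, t_{k+1} = t_{k-1} − q_k·t_k, so r_k = a·s_k + b·t_k at every step:
  q = 9: r = 45, s = 1 − 9·0 = 1, t = 0 − 9·1 = -9  (check: 468·1 + 47·(-9) = 45)
  q = 1: r = 2, s = 0 − 1·1 = -1, t = 1 − 1·(-9) = 10  (check: 468·(-1) + 47·10 = 2)
  q = 22: r = 1, s = 1 − 22·(-1) = 23, t = -9 − 22·10 = -229  (check: 468·23 + 47·(-229) = 1)
The row with r = 1 (the gcd) gives the Bezout coefficients s = 23, t = -229.
Result: 468 · (23) + 47 · (-229) = 1.

gcd(468, 47) = 1; s = 23, t = -229 (check: 468·23 + 47·(-229) = 1).


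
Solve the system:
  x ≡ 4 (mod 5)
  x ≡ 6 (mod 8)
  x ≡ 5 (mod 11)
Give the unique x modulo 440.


Moduli 5, 8, 11 are pairwise coprime; by CRT there is a unique solution modulo M = 5 · 8 · 11 = 440.
Solve pairwise, accumulating the modulus:
  Start with x ≡ 4 (mod 5).
  Combine with x ≡ 6 (mod 8): since gcd(5, 8) = 1, we get a unique residue mod 40.
    Write x = 4 + 5·t and substitute into x ≡ 6 (mod 8): 5·t ≡ 6 − 4 = 2 (mod 8).
    The inverse of 5 mod 8 is 5 (since 5·5 = 25 = 3·8 + 1), so t ≡ 5·2 = 10 ≡ 2 (mod 8).
    Then x = 4 + 5·2 = 14, valid modulo lcm(5, 8) = 40: x ≡ 14 (mod 40).
  Combine with x ≡ 5 (mod 11): since gcd(40, 11) = 1, we get a unique residue mod 440.
    Write x = 14 + 40·t and substitute into x ≡ 5 (mod 11): 40·t ≡ 5 − 14 = -9 (mod 11).
    Reduce coefficients mod 11: 7·t ≡ 2 (mod 11).
    The inverse of 7 mod 11 is 8 (since 7·8 = 56 = 5·11 + 1), so t ≡ 8·2 = 16 ≡ 5 (mod 11).
    Then x = 14 + 40·5 = 214, valid modulo lcm(40, 11) = 440: x ≡ 214 (mod 440).
Verify: 214 mod 5 = 4 ✓, 214 mod 8 = 6 ✓, 214 mod 11 = 5 ✓.

x ≡ 214 (mod 440).


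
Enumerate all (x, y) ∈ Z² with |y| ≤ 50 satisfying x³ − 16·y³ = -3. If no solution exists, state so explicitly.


The equation is x³ - 16y³ = -3. For fixed y, x³ = 16·y³ − 3, so a solution requires the RHS to be a perfect cube.
Strategy: iterate y from -50 to 50, compute RHS = 16·y³ − 3, and check whether it is a (positive or negative) perfect cube.
Check small values of y:
  y = 0: RHS = -3 is not a perfect cube.
  y = 1: RHS = 13 is not a perfect cube.
  y = -1: RHS = -19 is not a perfect cube.
  y = 2: RHS = 125 = (5)³ ⇒ x = 5 works.
  y = -2: RHS = -131 is not a perfect cube.
  y = 3: RHS = 429 is not a perfect cube.
  y = -3: RHS = -435 is not a perfect cube.
Continuing the search up to |y| = 50 finds no further solutions beyond those listed.
Collected solutions: (5, 2).

Solutions (with |y| ≤ 50): (5, 2).


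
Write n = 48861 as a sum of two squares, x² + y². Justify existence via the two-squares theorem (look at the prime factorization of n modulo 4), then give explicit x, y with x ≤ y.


Step 1: Factor n = 48861 = 3^2 · 61 · 89.
Step 2: Check the mod-4 condition on each prime factor: 3 ≡ 3 (mod 4), exponent 2 (must be even); 61 ≡ 1 (mod 4), exponent 1; 89 ≡ 1 (mod 4), exponent 1.
All primes ≡ 3 (mod 4) appear to even exponent (or don't appear), so by the two-squares theorem n IS expressible as a sum of two squares.
Step 3: Build a representation. Group n = k² · m with k = 3 and m = 61 · 89 = 5429 (a product of primes ≡ 1 (mod 4)); a representation of m scales to one of n via (k·x)² + (k·y)² = k²(x² + y²). Each prime p ≡ 1 (mod 4) is itself a sum of two squares; find a² by testing p − a² for a perfect square:
  61: 61 − 1² = 60, 61 − 2² = 57, 61 − 3² = 52, 61 − 4² = 45, 61 − 5² = 36 = 6² ⇒ 61 = 5² + 6².
  89: 89 − 1² = 88, 89 − 2² = 85, 89 − 3² = 80, 89 − 4² = 73, 89 − 5² = 64 = 8² ⇒ 89 = 5² + 8².
  Combine using the Brahmagupta–Fibonacci identity (a² + b²)(c² + d²) = (ac − bd)² + (ad + bc)² = (ac + bd)² + (ad − bc)²:
  61 · 89 = 5429: from (5² + 6²)(5² + 8²), take (5·5 − 6·8, 5·8 + 6·5) = (25 − 48, 40 + 30) = (-23, 70); dropping signs (only squares matter) gives (23, 70); check 23² + 70² = 529 + 4900 = 5429 ✓.
  Scale by k = 3: (3·23, 3·70) = (69, 210).
Step 4: Order so x ≤ y and verify: 69² + 210² = 4761 + 44100 = 48861 = n. ✓

n = 48861 = 69² + 210² (one valid representation with x ≤ y).


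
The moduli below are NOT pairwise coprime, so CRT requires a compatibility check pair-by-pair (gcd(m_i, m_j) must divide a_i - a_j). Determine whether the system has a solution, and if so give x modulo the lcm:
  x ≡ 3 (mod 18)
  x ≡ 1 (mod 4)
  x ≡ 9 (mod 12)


Moduli 18, 4, 12 are not pairwise coprime, so CRT works modulo lcm(m_i) when all pairwise compatibility conditions hold.
Pairwise compatibility: gcd(m_i, m_j) must divide a_i - a_j for every pair.
Merge one congruence at a time:
  Start: x ≡ 3 (mod 18).
  Combine with x ≡ 1 (mod 4): gcd(18, 4) = 2; 1 - 3 = -2, which IS divisible by 2, so compatible.
    Write x = 3 + 18·t and substitute into x ≡ 1 (mod 4): 18·t ≡ 1 − 3 = -2 (mod 4).
    Divide the congruence (and modulus) by g = 2: 9·t ≡ -1 (mod 2).
    Reduce coefficients mod 2: 1·t ≡ 1 (mod 2).
    So t ≡ 1 (mod 2).
    Then x = 3 + 18·1 = 21, valid modulo lcm(18, 4) = 36: x ≡ 21 (mod 36).
  Combine with x ≡ 9 (mod 12): gcd(36, 12) = 12; 9 - 21 = -12, which IS divisible by 12, so compatible.
    Write x = 21 + 36·t and substitute into x ≡ 9 (mod 12): 36·t ≡ 9 − 21 = -12 (mod 12).
    Divide the congruence (and modulus) by g = 12: 3·t ≡ -1 (mod 1).
    Modulo 1 every t works; take t = 0.
    Then x = 21 + 36·0 = 21, valid modulo lcm(36, 12) = 36: x ≡ 21 (mod 36).
Verify: 21 mod 18 = 3, 21 mod 4 = 1, 21 mod 12 = 9.

x ≡ 21 (mod 36).


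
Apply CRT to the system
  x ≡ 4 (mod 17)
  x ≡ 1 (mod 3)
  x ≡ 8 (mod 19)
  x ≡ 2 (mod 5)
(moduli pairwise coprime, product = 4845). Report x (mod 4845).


Product of moduli M = 17 · 3 · 19 · 5 = 4845.
Merge one congruence at a time:
  Start: x ≡ 4 (mod 17).
  Combine with x ≡ 1 (mod 3); new modulus lcm = 51.
    Write x = 4 + 17·t and substitute into x ≡ 1 (mod 3): 17·t ≡ 1 − 4 = -3 (mod 3).
    Reduce coefficients mod 3: 2·t ≡ 0 (mod 3).
    The inverse of 2 mod 3 is 2 (since 2·2 = 4 = 1·3 + 1), so t ≡ 2·0 = 0 ≡ 0 (mod 3).
    Then x = 4 + 17·0 = 4, valid modulo lcm(17, 3) = 51: x ≡ 4 (mod 51).
  Combine with x ≡ 8 (mod 19); new modulus lcm = 969.
    Write x = 4 + 51·t and substitute into x ≡ 8 (mod 19): 51·t ≡ 8 − 4 = 4 (mod 19).
    Reduce coefficients mod 19: 13·t ≡ 4 (mod 19).
    The inverse of 13 mod 19 is 3 (since 13·3 = 39 = 2·19 + 1), so t ≡ 3·4 = 12 ≡ 12 (mod 19).
    Then x = 4 + 51·12 = 616, valid modulo lcm(51, 19) = 969: x ≡ 616 (mod 969).
  Combine with x ≡ 2 (mod 5); new modulus lcm = 4845.
    Write x = 616 + 969·t and substitute into x ≡ 2 (mod 5): 969·t ≡ 2 − 616 = -614 (mod 5).
    Reduce coefficients mod 5: 4·t ≡ 1 (mod 5).
    The inverse of 4 mod 5 is 4 (since 4·4 = 16 = 3·5 + 1), so t ≡ 4·1 = 4 ≡ 4 (mod 5).
    Then x = 616 + 969·4 = 4492, valid modulo lcm(969, 5) = 4845: x ≡ 4492 (mod 4845).
Verify against each original: 4492 mod 17 = 4, 4492 mod 3 = 1, 4492 mod 19 = 8, 4492 mod 5 = 2.

x ≡ 4492 (mod 4845).
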